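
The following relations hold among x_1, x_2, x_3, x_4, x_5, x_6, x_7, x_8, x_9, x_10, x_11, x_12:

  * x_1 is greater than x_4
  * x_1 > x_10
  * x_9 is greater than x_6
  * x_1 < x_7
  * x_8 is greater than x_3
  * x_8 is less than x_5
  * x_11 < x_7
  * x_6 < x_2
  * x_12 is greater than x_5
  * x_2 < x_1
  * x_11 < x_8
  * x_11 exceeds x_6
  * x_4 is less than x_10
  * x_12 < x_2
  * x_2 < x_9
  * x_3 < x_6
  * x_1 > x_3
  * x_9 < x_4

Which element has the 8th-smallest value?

x_9

Piecing the relations together gives one ordering: x_3 < x_6 < x_11 < x_8 < x_5 < x_12 < x_2 < x_9 < x_4 < x_10 < x_1 < x_7.
The 8th smallest is x_9.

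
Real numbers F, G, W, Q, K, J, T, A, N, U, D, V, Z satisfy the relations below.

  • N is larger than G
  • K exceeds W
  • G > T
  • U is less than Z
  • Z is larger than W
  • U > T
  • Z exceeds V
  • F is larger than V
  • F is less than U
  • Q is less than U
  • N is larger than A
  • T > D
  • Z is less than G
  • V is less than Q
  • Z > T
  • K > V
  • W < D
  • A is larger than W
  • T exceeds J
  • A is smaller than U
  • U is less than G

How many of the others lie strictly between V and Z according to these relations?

3

The relations place V below Z. An element lies strictly between them when it is forced above V and also forced below Z.
Above V: {Q, F, K, U, G, N}. Below Z: {W, Q, D, A, J, T, F, U}.
Intersection: {Q, F, U} — 3.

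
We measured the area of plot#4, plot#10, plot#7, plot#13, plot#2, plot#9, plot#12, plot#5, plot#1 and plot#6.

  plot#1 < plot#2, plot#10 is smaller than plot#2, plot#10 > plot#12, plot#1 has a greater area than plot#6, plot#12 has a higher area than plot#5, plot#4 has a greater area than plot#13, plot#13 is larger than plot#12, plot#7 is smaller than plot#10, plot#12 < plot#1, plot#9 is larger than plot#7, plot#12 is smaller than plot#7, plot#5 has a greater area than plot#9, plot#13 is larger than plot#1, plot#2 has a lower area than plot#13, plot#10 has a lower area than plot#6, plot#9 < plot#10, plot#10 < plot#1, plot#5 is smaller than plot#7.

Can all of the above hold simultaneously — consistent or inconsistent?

Chaining the given relations yields plot#9 < plot#5 < plot#12 < plot#7, so plot#9 < plot#7. But one relation states plot#7 < plot#9. These cannot both hold.

inconsistent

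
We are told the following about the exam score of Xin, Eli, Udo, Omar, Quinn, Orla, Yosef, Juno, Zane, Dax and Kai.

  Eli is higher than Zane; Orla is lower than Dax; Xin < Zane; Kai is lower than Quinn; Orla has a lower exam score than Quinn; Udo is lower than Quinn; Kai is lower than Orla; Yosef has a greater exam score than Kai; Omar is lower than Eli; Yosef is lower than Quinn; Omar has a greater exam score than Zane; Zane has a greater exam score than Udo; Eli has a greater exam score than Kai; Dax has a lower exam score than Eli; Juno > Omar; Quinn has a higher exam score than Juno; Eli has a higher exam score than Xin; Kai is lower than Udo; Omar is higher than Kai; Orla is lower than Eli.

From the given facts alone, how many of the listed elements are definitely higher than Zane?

From Zane the given relations immediately reach Omar, Eli.
From those, Juno — 3 in total.
From those, Quinn — 4 in total.
No other element is forced above Zane by the given relations, so the count is 4.

4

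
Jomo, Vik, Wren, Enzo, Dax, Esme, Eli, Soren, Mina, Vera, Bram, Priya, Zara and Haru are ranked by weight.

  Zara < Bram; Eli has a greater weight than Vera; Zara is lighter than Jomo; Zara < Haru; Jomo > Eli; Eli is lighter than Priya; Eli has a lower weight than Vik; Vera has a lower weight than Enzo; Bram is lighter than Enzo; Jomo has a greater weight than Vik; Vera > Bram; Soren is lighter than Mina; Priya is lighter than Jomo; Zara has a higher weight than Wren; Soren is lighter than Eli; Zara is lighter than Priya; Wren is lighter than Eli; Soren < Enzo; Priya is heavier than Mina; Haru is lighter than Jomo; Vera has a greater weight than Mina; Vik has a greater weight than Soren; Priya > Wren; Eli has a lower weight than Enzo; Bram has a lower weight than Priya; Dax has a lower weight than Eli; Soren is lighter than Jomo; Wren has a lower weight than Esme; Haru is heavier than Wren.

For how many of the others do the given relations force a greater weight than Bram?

6

From Bram the given relations immediately reach Vera, Enzo, Priya.
From those, Eli, Jomo — 5 in total.
From those, Vik — 6 in total.
No other element is forced above Bram by the given relations, so the count is 6.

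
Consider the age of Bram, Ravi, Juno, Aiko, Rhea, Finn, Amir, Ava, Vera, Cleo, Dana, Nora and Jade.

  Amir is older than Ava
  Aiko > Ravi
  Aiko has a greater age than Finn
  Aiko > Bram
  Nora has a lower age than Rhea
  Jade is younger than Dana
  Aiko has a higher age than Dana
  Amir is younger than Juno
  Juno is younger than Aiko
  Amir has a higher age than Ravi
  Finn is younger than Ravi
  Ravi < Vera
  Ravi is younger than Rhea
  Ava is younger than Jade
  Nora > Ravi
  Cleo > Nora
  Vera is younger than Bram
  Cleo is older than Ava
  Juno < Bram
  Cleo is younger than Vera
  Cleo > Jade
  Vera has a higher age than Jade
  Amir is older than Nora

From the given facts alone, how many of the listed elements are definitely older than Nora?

7

From Nora the given relations immediately reach Cleo, Rhea, Amir.
From those, Vera, Juno — 5 in total.
From those, Bram, Aiko — 7 in total.
No other element is forced above Nora by the given relations, so the count is 7.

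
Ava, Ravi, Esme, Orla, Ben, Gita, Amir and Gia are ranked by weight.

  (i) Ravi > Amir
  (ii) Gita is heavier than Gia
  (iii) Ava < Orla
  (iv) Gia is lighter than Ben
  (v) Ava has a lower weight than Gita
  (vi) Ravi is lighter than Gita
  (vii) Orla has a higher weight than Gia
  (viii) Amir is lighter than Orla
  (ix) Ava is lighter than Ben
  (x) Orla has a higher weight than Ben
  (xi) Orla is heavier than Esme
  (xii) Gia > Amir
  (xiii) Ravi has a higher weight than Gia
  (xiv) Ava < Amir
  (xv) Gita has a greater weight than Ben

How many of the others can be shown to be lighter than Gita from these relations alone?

From Gita the given relations immediately reach Ava, Gia, Ben, Ravi.
From those, Amir — 5 in total.
Nothing else is reachable below Gita; 5 in all.

5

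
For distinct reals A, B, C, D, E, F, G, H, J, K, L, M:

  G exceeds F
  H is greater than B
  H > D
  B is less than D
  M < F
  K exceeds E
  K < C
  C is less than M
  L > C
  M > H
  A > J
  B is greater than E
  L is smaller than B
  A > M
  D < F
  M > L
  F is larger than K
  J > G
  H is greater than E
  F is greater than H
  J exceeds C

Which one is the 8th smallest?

Piecing the relations together gives one ordering: E < K < C < L < B < D < H < M < F < G < J < A.
Counting 8 from the smallest end gives M.

M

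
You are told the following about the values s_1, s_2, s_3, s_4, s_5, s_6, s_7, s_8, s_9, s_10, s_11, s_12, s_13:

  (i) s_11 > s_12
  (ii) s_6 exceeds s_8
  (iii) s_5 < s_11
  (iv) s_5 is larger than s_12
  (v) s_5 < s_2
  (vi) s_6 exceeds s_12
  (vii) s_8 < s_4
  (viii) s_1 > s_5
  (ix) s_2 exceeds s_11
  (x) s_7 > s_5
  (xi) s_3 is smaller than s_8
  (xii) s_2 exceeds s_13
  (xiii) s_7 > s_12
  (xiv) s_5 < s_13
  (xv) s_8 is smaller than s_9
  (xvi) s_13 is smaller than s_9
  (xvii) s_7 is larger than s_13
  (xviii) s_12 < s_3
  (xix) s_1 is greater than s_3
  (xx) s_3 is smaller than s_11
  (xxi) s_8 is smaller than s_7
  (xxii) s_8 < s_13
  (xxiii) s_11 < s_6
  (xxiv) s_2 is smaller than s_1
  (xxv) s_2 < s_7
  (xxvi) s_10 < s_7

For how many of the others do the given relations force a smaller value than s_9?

Directly below s_9: s_8, s_13.
One step further: s_5, s_3 (4 so far).
One step further: s_12 (5 so far).
No other element is forced below s_9 by the given relations, so the count is 5.

5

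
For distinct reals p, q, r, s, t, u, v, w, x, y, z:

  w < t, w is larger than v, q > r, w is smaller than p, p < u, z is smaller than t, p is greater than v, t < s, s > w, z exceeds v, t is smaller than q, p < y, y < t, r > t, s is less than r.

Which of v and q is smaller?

v

v < w and w < p give v < p.
With p < y: v < w < p < y.
With y < t: v < w < p < y < t.
Then t < q extends the chain to q.
So v < q; v is the smaller of the two.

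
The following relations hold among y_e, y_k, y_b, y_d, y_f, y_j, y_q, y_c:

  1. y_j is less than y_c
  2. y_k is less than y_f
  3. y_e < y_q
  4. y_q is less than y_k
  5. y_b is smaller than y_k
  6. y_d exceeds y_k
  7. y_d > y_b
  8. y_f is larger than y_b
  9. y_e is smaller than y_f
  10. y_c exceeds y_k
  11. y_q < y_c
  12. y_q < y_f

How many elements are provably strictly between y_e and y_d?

The relations place y_e below y_d. An element lies strictly between them when it is forced above y_e and also forced below y_d.
Above y_e: {y_q, y_k, y_f, y_c}. Below y_d: {y_b, y_q, y_k}.
Intersection: {y_q, y_k} — 2.

2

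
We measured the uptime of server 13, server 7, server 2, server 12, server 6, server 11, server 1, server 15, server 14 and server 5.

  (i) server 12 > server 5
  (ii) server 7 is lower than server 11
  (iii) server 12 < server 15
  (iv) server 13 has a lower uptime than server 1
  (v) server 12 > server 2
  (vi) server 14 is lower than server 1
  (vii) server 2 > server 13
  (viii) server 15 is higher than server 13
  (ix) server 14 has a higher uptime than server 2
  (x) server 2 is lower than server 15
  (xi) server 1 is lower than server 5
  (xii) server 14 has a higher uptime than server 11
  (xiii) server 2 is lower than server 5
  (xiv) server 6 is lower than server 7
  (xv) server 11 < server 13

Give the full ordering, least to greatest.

server 6 < server 7 < server 11 < server 13 < server 2 < server 14 < server 1 < server 5 < server 12 < server 15

Nothing is placed below server 6, so it is least; from there server 6 < server 7; server 7 < server 11; server 11 < server 13; server 13 < server 2; server 2 < server 14; server 14 < server 1; server 1 < server 5; server 5 < server 12; server 12 < server 15, each given directly.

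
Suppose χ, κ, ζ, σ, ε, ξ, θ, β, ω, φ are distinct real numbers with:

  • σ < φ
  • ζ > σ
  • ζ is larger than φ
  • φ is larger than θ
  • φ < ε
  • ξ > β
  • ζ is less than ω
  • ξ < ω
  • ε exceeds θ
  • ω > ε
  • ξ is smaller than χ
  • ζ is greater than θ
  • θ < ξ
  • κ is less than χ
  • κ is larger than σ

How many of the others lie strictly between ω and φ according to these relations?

2

Chaining upward from φ reaches: ε, ζ.
Chaining downward from ω reaches: σ, θ, β, ξ, ε, ζ.
Strictly between φ and ω are those in both lists: ε, ζ — 2 elements.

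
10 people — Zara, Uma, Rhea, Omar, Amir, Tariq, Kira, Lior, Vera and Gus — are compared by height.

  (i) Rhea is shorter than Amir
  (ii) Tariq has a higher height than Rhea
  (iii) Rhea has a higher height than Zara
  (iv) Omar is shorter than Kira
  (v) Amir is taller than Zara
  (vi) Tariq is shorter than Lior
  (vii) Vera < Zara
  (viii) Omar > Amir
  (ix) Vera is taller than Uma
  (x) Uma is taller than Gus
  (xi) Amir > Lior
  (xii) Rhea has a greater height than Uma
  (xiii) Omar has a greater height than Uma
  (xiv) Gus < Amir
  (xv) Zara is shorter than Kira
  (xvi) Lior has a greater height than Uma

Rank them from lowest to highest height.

Each adjacent pair is fixed by a given relation: Gus < Uma; Uma < Vera; Vera < Zara; Zara < Rhea; Rhea < Tariq; Tariq < Lior; Lior < Amir; Amir < Omar; Omar < Kira. Chaining them end to end gives the full order.

Gus < Uma < Vera < Zara < Rhea < Tariq < Lior < Amir < Omar < Kira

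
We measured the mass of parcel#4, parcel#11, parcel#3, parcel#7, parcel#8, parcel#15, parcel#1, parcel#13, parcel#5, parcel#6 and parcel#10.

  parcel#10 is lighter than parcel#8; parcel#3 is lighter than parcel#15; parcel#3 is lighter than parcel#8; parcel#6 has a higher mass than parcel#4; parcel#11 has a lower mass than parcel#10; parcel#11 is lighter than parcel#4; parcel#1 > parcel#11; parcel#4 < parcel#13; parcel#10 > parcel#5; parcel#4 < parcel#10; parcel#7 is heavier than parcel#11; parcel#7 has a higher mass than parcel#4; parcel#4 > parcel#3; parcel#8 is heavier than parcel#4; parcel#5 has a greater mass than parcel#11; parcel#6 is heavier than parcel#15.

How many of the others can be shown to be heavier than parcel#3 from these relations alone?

Directly above parcel#3: parcel#4, parcel#15, parcel#8.
One step further: parcel#7, parcel#6, parcel#10, parcel#13 (7 so far).
No other element is forced above parcel#3 by the given relations, so the count is 7.

7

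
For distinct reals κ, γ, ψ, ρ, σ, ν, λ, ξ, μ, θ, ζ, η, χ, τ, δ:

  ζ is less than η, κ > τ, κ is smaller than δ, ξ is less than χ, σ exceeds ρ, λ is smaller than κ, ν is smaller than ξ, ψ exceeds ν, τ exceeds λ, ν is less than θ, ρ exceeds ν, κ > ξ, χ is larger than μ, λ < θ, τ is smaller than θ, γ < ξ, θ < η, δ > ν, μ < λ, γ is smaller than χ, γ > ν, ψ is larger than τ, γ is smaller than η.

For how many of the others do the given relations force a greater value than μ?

8

From μ the given relations immediately reach λ, χ.
From those, τ, θ, κ — 5 in total.
From those, η, ψ, δ — 8 in total.
No other element is forced above μ by the given relations, so the count is 8.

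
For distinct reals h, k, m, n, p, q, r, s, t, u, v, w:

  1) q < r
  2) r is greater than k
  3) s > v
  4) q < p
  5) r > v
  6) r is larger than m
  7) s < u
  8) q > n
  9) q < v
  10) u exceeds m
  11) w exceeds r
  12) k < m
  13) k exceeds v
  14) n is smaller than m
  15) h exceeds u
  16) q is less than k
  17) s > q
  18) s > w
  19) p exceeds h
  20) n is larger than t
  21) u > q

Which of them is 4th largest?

Chaining the given pairs: t < n < q < v < k < m < r < w < s < u < h < p.
The 4th largest is s.

s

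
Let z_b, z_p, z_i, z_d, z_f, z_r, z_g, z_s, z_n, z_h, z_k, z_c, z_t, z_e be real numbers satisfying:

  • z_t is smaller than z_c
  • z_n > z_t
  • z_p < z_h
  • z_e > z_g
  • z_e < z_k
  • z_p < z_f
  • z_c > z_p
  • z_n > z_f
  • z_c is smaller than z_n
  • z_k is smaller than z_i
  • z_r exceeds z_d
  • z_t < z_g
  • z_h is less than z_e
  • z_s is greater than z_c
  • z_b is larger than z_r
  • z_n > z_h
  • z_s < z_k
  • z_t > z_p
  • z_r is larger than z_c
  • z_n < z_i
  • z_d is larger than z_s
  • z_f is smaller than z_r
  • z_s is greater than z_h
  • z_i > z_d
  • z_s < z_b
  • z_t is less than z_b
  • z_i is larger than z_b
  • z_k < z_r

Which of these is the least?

z_h is not least since z_p < z_h; z_t is not least since z_p < z_t; z_c is not least since z_p < z_c; z_g is not least since z_t < z_g; z_s is not least since z_h < z_s; z_e is not least since z_g < z_e; z_k is not least since z_s < z_k; z_d is not least since z_s < z_d; z_f is not least since z_p < z_f; z_n is not least since z_c < z_n; z_r is not least since z_f < z_r; z_b is not least since z_s < z_b; z_i is not least since z_b < z_i.
Only z_p has nothing below it, so z_p is the least.

z_p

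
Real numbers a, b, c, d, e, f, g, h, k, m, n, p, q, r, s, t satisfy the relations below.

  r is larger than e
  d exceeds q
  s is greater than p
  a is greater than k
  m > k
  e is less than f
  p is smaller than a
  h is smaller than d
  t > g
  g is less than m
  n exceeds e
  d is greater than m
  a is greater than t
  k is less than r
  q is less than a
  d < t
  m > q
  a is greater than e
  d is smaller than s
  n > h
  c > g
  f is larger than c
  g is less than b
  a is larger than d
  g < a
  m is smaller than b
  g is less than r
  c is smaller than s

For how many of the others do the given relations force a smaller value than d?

5

Directly below d: q, m, h.
One step further: k, g (5 so far).
No other element is forced below d by the given relations, so the count is 5.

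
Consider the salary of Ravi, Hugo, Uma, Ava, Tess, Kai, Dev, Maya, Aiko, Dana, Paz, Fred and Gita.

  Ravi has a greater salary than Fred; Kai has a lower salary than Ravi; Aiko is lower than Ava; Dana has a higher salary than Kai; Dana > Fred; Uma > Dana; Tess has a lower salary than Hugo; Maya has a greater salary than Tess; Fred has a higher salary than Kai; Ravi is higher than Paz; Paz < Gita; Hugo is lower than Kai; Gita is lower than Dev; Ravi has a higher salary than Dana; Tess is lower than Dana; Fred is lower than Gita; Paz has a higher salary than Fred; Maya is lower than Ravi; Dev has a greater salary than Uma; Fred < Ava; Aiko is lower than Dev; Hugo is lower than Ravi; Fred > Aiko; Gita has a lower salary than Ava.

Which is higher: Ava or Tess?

Ava

Tess < Hugo and Hugo < Kai give Tess < Kai.
Then Kai < Fred extends the chain to Fred.
With Fred < Paz: Tess < Hugo < Kai < Fred < Paz.
With Paz < Gita: Tess < Hugo < Kai < Fred < Paz < Gita.
Then Gita < Ava extends the chain to Ava.
So Tess < Ava; Ava is the higher of the two.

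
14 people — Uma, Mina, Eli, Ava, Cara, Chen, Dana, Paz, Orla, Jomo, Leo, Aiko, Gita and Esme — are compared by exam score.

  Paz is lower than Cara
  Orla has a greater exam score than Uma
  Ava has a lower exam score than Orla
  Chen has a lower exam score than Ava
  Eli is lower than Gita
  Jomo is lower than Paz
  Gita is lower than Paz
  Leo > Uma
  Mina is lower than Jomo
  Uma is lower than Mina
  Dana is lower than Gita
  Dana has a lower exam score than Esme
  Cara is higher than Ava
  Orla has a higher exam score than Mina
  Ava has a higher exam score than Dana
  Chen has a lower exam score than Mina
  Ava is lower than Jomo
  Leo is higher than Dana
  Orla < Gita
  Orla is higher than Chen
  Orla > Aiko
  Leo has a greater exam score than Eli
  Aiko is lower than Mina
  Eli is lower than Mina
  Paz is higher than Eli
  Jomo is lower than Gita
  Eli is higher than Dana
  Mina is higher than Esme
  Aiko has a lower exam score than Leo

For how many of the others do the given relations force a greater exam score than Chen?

From Chen the given relations immediately reach Ava, Mina, Orla.
From those, Jomo, Gita, Cara — 6 in total.
From those, Paz — 7 in total.
No other element is forced above Chen by the given relations, so the count is 7.

7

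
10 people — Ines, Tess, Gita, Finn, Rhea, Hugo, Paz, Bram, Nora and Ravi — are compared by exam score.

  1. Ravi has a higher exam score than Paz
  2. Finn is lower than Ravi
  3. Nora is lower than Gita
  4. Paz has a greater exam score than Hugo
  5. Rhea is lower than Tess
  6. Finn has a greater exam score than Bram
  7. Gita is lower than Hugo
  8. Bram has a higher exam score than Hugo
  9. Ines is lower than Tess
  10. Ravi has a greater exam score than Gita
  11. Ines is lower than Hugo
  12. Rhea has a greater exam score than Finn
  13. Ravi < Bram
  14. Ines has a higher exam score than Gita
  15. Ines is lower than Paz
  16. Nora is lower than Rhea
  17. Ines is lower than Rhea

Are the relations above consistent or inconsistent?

inconsistent

We have Finn < Ravi stated directly, yet also Ravi < Bram < Finn by chaining the others — so Ravi < Finn. Contradiction.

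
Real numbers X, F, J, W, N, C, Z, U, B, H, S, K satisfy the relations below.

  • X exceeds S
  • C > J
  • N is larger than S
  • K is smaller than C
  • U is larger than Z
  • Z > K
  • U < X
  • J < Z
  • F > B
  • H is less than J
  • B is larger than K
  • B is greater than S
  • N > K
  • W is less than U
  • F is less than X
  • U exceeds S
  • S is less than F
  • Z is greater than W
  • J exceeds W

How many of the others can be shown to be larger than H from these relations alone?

From H the given relations immediately reach J.
From those, Z, C — 3 in total.
From those, U — 4 in total.
From those, X — 5 in total.
No other element is forced above H by the given relations, so the count is 5.

5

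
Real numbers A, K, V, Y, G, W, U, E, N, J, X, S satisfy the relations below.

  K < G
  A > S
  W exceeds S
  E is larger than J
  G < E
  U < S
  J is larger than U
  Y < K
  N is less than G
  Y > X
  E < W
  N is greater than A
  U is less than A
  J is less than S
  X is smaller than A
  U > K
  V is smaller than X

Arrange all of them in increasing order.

V < X < Y < K < U < J < S < A < N < G < E < W

The consecutive links are each given: V < X; X < Y; Y < K; K < U; U < J; J < S; S < A; A < N; N < G; G < E; E < W.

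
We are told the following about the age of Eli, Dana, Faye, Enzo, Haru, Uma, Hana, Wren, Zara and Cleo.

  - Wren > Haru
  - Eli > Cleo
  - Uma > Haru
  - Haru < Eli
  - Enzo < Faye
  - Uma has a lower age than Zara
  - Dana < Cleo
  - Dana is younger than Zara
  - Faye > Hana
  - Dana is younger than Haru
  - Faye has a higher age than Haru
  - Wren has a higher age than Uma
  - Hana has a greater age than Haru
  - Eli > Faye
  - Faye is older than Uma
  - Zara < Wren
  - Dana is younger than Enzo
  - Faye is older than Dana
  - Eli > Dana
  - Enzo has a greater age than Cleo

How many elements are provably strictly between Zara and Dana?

Chaining upward from Dana reaches: Haru, Uma, Cleo, Hana, Enzo, Wren, Faye, Eli.
Chaining downward from Zara reaches: Haru, Uma.
Strictly between Dana and Zara are those in both lists: Haru, Uma — 2 elements.

2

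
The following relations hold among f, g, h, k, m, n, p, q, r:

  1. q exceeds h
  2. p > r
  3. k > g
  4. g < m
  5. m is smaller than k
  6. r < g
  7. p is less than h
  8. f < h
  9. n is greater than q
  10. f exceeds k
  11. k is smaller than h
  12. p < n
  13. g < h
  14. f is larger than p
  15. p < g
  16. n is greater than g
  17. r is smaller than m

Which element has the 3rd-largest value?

Piecing the relations together gives one ordering: r < p < g < m < k < f < h < q < n.
Counting 3 from the largest end gives h.

h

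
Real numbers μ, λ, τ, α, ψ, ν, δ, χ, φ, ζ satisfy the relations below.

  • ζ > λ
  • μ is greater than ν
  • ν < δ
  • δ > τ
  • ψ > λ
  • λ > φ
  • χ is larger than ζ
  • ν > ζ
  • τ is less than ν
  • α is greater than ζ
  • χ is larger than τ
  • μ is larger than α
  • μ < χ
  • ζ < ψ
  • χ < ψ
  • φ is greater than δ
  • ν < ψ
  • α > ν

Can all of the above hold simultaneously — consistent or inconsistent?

We have ν < δ stated directly, yet also δ < φ < λ < ζ < ν by chaining the others — so δ < ν. Contradiction.

inconsistent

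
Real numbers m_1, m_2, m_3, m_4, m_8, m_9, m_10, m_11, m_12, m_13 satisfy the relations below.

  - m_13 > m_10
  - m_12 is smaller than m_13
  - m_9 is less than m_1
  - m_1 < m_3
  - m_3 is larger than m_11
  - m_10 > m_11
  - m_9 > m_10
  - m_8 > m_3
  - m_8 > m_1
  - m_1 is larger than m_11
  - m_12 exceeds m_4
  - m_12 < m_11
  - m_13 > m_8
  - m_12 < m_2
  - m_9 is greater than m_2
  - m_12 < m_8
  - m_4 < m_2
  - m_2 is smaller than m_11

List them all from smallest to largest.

m_4 < m_12 < m_2 < m_11 < m_10 < m_9 < m_1 < m_3 < m_8 < m_13

The consecutive links are each given: m_4 < m_12; m_12 < m_2; m_2 < m_11; m_11 < m_10; m_10 < m_9; m_9 < m_1; m_1 < m_3; m_3 < m_8; m_8 < m_13.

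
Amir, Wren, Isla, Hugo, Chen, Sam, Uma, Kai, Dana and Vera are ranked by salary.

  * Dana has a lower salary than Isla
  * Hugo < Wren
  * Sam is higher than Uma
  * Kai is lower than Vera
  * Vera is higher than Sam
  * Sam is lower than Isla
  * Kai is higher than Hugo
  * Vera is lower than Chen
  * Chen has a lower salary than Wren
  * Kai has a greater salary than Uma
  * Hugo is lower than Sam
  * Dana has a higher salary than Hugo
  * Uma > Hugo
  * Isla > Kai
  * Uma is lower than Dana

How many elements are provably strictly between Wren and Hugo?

5

Chaining upward from Hugo reaches: Uma, Sam, Kai, Vera, Chen, Dana, Isla.
Chaining downward from Wren reaches: Uma, Sam, Kai, Vera, Chen.
Strictly between Hugo and Wren are those in both lists: Uma, Sam, Kai, Vera, Chen — 5 elements.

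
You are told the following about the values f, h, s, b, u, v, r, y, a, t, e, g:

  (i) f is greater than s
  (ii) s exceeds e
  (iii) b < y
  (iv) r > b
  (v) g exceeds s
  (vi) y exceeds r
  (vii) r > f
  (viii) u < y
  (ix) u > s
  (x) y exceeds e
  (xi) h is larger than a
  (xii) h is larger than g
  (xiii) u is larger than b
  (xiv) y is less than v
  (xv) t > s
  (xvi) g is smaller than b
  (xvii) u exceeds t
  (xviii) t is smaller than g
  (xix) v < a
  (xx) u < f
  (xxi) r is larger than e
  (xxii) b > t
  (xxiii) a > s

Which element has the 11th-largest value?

The consecutive relations fix a unique order: e < s < t < g < b < u < f < r < y < v < a < h.
Counting 11 from the largest end gives s.

s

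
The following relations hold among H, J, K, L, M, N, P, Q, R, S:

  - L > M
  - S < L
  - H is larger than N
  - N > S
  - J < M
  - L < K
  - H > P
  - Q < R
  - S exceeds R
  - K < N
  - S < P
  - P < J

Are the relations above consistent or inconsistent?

Every relation is compatible with Q < R < S < P < J < M < L < K < N < H; the set is consistent.

consistent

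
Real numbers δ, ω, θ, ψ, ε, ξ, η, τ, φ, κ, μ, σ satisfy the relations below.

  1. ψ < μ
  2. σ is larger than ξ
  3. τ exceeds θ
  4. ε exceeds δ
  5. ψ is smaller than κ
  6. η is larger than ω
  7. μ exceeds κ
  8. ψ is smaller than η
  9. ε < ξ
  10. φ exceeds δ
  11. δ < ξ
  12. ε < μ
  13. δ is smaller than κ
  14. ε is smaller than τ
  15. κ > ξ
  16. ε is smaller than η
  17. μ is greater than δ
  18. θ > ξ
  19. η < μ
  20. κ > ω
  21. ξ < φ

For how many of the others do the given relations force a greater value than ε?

From ε the given relations immediately reach ξ, η, μ, τ.
From those, σ, κ, θ, φ — 8 in total.
No other element is forced above ε by the given relations, so the count is 8.

8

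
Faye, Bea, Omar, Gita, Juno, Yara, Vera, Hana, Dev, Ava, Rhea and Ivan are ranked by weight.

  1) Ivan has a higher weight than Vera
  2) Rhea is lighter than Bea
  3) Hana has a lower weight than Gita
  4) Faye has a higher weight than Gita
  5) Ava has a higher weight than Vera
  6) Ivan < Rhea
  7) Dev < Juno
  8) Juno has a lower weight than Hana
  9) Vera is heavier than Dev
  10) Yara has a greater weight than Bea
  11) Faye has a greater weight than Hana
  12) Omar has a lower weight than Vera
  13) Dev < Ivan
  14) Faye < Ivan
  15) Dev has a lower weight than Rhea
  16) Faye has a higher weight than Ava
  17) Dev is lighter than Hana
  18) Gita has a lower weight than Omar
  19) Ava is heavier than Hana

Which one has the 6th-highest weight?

Ava

Chaining the given pairs: Dev < Juno < Hana < Gita < Omar < Vera < Ava < Faye < Ivan < Rhea < Bea < Yara.
Counting 6 from the largest end gives Ava.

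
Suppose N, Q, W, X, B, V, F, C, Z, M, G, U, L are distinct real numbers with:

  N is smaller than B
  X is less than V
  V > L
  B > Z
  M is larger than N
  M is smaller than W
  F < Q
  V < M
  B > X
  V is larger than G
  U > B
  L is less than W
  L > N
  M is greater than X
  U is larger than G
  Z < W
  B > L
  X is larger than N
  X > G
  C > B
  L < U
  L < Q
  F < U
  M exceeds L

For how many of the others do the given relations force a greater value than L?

7

From L the given relations immediately reach V, B, U, Q, M, W.
From those, C — 7 in total.
No other element is forced above L by the given relations, so the count is 7.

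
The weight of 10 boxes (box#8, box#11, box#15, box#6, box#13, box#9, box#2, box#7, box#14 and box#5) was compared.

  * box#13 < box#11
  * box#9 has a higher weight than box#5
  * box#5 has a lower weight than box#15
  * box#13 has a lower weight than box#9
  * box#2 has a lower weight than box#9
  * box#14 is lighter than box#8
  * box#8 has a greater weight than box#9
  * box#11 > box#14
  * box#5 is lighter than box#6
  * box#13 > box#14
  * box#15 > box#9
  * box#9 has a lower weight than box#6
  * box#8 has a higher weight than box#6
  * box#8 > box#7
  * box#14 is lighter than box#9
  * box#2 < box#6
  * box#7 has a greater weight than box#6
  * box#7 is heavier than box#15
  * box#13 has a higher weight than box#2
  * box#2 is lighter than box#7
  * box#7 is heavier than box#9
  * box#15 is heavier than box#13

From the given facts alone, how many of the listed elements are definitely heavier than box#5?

5

The elements the relations force above box#5 are box#9, box#15, box#6, box#7, box#8 — no chain reaches any other.
That is 5.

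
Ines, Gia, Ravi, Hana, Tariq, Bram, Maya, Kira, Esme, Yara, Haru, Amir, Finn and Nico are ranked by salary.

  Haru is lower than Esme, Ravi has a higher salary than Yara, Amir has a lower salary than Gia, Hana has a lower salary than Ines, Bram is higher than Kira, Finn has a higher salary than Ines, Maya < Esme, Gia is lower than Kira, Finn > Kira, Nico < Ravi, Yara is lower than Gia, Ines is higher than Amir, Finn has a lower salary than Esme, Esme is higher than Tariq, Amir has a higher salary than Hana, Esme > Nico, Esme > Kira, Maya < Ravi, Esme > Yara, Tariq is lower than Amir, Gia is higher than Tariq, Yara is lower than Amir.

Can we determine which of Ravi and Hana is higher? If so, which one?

undetermined

Following every chain through Hana: above Hana we get Amir, Ines, Gia, Kira, Bram, Finn, Esme.
Ravi is not reached, and no chain runs the other way from Ravi to Hana.
So the given relations leave the order of Hana and Ravi undetermined.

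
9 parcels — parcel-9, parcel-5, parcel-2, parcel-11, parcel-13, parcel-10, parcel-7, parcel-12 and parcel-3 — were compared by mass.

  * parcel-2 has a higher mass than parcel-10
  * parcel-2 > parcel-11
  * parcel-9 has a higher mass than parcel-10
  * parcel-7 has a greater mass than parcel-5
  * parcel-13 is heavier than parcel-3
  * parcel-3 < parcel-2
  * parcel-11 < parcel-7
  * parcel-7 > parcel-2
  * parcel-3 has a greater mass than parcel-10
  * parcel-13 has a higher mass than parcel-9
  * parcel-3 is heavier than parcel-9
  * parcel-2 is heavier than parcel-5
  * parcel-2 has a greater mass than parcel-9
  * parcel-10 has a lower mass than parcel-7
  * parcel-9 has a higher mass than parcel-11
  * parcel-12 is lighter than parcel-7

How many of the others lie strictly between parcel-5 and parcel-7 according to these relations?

1

Chaining upward from parcel-5 reaches: parcel-2.
Chaining downward from parcel-7 reaches: parcel-11, parcel-12, parcel-10, parcel-9, parcel-3, parcel-2.
Strictly between parcel-5 and parcel-7 are those in both lists: parcel-2 — 1 element.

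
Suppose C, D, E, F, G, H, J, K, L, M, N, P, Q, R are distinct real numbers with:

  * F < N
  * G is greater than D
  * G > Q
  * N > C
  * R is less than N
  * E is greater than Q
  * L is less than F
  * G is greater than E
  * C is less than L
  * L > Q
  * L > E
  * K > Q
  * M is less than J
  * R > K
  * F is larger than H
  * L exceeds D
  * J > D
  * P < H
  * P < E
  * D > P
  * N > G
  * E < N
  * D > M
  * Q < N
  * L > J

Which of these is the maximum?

P is not greatest since P < H; Q is not greatest since Q < E; K is not greatest since K < R; M is not greatest since M < D; C is not greatest since C < L; H is not greatest since H < F; E is not greatest since E < G; D is not greatest since D < L; J is not greatest since J < L; L is not greatest since L < F; F is not greatest since F < N; R is not greatest since R < N; G is not greatest since G < N.
Only N has nothing above it, so N is the maximum.

N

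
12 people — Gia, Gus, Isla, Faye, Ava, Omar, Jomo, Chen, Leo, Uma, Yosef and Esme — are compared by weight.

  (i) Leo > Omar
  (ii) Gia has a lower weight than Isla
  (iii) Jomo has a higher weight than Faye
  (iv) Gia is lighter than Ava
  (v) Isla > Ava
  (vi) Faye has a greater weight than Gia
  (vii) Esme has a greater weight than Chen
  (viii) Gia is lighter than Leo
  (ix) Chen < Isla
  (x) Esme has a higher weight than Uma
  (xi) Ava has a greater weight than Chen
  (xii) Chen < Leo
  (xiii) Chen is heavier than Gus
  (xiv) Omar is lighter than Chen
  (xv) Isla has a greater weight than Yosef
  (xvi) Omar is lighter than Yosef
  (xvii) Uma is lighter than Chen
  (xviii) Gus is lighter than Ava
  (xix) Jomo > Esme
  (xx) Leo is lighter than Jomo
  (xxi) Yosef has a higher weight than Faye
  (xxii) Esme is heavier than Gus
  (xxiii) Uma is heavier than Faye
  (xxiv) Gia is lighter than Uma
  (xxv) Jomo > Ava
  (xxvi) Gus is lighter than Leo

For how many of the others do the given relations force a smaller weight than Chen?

From Chen the given relations immediately reach Uma, Omar, Gus.
From those, Gia, Faye — 5 in total.
Nothing else is reachable below Chen; 5 in all.

5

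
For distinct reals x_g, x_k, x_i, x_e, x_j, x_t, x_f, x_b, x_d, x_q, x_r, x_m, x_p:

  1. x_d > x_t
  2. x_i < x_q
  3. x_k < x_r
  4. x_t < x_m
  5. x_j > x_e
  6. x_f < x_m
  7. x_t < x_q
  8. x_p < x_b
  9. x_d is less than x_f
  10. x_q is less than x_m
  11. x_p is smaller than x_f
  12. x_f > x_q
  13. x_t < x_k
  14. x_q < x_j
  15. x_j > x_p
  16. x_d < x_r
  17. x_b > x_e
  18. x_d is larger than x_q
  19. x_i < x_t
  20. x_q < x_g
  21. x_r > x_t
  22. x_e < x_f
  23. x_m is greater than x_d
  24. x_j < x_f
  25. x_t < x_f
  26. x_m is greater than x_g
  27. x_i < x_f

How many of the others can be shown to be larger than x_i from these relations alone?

9

The elements the relations force above x_i are x_t, x_q, x_j, x_k, x_d, x_g, x_f, x_m, x_r — no chain reaches any other.
That is 9.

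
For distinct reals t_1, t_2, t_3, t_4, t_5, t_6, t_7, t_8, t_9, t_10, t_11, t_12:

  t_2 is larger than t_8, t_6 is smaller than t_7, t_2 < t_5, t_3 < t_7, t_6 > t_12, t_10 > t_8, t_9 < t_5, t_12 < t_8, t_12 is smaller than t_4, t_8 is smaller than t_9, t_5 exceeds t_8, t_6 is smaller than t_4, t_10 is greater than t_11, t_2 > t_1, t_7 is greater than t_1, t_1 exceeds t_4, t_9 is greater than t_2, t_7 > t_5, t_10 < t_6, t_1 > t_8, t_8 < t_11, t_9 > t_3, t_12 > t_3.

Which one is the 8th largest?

t_10

The consecutive relations fix a unique order: t_3 < t_12 < t_8 < t_11 < t_10 < t_6 < t_4 < t_1 < t_2 < t_9 < t_5 < t_7.
The 8th largest is t_10.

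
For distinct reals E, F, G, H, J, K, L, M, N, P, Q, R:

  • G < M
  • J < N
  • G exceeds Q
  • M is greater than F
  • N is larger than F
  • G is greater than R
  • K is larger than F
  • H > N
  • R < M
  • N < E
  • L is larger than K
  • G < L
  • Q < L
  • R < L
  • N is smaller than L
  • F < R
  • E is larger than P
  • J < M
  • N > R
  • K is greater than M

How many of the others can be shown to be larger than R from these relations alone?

7

The elements the relations force above R are N, G, H, M, K, E, L — no chain reaches any other.
That is 7.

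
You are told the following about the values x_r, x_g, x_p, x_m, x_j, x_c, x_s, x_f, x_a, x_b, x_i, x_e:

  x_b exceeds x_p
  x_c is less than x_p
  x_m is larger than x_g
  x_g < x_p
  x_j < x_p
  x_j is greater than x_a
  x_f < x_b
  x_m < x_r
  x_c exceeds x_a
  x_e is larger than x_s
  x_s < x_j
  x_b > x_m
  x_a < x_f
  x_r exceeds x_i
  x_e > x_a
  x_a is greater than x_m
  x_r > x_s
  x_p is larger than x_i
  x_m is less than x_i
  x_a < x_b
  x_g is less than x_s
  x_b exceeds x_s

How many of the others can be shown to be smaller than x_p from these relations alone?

Directly below x_p: x_g, x_i, x_j, x_c.
One step further: x_m, x_a, x_s (7 so far).
Nothing else is reachable below x_p; 7 in all.

7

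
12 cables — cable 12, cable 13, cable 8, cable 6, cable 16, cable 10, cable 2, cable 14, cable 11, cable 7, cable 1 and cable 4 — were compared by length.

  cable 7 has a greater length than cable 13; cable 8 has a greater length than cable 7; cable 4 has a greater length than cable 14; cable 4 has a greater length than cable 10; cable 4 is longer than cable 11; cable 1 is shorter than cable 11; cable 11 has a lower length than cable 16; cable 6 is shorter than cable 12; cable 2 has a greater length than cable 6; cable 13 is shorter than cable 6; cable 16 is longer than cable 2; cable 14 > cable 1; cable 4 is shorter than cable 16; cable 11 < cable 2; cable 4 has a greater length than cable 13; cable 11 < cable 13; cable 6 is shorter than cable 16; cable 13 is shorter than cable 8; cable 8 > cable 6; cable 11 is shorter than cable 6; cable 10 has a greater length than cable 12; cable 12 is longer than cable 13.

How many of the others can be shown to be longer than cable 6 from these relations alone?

The elements the relations force above cable 6 are cable 12, cable 2, cable 10, cable 4, cable 16, cable 8 — no chain reaches any other.
That is 6.

6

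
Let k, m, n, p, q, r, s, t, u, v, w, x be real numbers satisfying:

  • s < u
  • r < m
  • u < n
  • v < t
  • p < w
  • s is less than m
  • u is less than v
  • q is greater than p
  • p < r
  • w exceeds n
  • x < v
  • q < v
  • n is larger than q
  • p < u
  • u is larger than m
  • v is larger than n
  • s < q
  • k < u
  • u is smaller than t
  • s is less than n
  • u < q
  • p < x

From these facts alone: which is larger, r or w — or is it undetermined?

w

Chaining the given relations: r < m < u < q < n < w.
So w is larger.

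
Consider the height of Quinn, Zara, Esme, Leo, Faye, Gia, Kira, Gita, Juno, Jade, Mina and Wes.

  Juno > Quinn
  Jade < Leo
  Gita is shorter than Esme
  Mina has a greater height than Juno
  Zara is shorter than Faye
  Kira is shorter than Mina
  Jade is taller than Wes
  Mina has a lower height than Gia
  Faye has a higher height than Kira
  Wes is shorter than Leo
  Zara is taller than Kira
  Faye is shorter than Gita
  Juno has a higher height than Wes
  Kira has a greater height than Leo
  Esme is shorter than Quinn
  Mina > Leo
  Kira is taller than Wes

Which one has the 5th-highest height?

Piecing the relations together gives one ordering: Wes < Jade < Leo < Kira < Zara < Faye < Gita < Esme < Quinn < Juno < Mina < Gia.
The 5th largest is Esme.

Esme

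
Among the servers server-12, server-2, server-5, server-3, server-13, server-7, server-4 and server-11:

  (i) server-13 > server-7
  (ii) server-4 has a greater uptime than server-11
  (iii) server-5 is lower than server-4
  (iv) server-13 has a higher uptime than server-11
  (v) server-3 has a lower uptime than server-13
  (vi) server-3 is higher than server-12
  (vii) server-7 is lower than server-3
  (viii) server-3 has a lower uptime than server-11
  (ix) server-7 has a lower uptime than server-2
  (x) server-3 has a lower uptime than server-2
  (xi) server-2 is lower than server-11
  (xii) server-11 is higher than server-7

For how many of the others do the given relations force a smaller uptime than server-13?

From server-13 the given relations immediately reach server-7, server-3, server-11.
From those, server-12, server-2 — 5 in total.
No other element is forced below server-13 by the given relations, so the count is 5.

5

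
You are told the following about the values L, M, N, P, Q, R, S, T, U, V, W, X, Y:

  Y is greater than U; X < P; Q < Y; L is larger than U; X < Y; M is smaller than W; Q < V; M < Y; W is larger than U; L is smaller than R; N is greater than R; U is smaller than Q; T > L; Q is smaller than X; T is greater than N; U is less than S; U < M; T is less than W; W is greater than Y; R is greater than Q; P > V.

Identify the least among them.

Chaining upward from U: directly above it, Q, S, L, M, Y, W; then X, V, R, T; then P, N.
That covers every other element, and nothing is given below U, so U is the least.

U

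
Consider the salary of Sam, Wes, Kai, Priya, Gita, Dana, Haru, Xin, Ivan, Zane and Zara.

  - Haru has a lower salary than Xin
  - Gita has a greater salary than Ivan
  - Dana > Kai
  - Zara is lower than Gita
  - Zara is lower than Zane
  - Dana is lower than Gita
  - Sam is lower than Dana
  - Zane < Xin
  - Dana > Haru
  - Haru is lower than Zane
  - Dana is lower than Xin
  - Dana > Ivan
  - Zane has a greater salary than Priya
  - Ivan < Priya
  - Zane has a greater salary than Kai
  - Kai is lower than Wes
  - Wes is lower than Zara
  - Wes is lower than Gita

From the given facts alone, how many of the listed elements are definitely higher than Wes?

The elements the relations force above Wes are Zara, Zane, Gita, Xin — no chain reaches any other.
That is 4.

4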